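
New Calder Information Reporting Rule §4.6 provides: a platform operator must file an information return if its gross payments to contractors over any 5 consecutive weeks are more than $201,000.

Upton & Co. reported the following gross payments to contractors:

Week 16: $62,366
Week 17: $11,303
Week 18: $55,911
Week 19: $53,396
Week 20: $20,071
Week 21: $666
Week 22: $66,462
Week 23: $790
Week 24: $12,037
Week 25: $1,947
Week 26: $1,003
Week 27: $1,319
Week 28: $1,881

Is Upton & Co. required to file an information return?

Week 16–Week 20: $62,366 + $11,303 + $55,911 + $53,396 + $20,071 = $203,047 (over)
Week 17–Week 21: $11,303 + $55,911 + $53,396 + $20,071 + $666 = $141,347 (under)
Week 18–Week 22: $55,911 + $53,396 + $20,071 + $666 + $66,462 = $196,506 (under)
Week 19–Week 23: $53,396 + $20,071 + $666 + $66,462 + $790 = $141,385 (under)
Week 20–Week 24: $20,071 + $666 + $66,462 + $790 + $12,037 = $100,026 (under)
Week 21–Week 25: $666 + $66,462 + $790 + $12,037 + $1,947 = $81,902 (under)
Week 22–Week 26: $66,462 + $790 + $12,037 + $1,947 + $1,003 = $82,239 (under)
Week 23–Week 27: $790 + $12,037 + $1,947 + $1,003 + $1,319 = $17,096 (under)
Week 24–Week 28: $12,037 + $1,947 + $1,003 + $1,319 + $1,881 = $18,187 (under)
At least one window exceeds $201,000.

Yes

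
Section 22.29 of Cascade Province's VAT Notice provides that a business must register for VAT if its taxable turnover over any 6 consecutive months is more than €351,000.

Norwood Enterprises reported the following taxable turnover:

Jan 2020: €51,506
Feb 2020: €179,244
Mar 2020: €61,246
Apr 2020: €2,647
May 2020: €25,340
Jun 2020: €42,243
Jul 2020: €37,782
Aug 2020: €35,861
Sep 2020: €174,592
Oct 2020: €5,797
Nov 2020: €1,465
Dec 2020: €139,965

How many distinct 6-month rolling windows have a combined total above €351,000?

2

Jan 2020–Jun 2020: €51,506 + €179,244 + €61,246 + €2,647 + €25,340 + €42,243 = €362,226 (over)
Feb 2020–Jul 2020: €179,244 + €61,246 + €2,647 + €25,340 + €42,243 + €37,782 = €348,502 (under)
Mar 2020–Aug 2020: €61,246 + €2,647 + €25,340 + €42,243 + €37,782 + €35,861 = €205,119 (under)
Apr 2020–Sep 2020: €2,647 + €25,340 + €42,243 + €37,782 + €35,861 + €174,592 = €318,465 (under)
May 2020–Oct 2020: €25,340 + €42,243 + €37,782 + €35,861 + €174,592 + €5,797 = €321,615 (under)
Jun 2020–Nov 2020: €42,243 + €37,782 + €35,861 + €174,592 + €5,797 + €1,465 = €297,740 (under)
Jul 2020–Dec 2020: €37,782 + €35,861 + €174,592 + €5,797 + €1,465 + €139,965 = €395,462 (over)
2 windows exceed the threshold.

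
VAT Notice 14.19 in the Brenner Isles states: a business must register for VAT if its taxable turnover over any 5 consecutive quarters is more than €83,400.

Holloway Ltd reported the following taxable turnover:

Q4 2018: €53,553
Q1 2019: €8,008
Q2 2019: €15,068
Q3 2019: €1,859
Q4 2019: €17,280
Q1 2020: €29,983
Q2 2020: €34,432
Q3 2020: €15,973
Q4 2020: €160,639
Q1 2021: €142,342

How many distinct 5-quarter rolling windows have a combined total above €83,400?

5

Q4 2018–Q4 2019: €53,553 + €8,008 + €15,068 + €1,859 + €17,280 = €95,768 (over)
Q1 2019–Q1 2020: €8,008 + €15,068 + €1,859 + €17,280 + €29,983 = €72,198 (under)
Q2 2019–Q2 2020: €15,068 + €1,859 + €17,280 + €29,983 + €34,432 = €98,622 (over)
Q3 2019–Q3 2020: €1,859 + €17,280 + €29,983 + €34,432 + €15,973 = €99,527 (over)
Q4 2019–Q4 2020: €17,280 + €29,983 + €34,432 + €15,973 + €160,639 = €258,307 (over)
Q1 2020–Q1 2021: €29,983 + €34,432 + €15,973 + €160,639 + €142,342 = €383,369 (over)
5 windows exceed the threshold.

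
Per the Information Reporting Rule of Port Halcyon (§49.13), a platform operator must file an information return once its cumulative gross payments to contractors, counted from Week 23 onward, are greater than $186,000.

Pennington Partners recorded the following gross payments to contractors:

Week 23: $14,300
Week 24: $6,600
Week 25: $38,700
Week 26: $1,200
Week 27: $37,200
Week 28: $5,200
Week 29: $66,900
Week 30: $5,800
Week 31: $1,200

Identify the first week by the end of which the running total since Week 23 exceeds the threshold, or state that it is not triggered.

Through Week 23: $14,300
Through Week 24: $20,900
Through Week 25: $59,600
Through Week 26: $60,800
Through Week 27: $98,000
Through Week 28: $103,200
Through Week 29: $170,100
Through Week 30: $175,900
Through Week 31: $177,100
Final cumulative total $177,100 ≤ $186,000; the threshold is never exceeded.

Not triggered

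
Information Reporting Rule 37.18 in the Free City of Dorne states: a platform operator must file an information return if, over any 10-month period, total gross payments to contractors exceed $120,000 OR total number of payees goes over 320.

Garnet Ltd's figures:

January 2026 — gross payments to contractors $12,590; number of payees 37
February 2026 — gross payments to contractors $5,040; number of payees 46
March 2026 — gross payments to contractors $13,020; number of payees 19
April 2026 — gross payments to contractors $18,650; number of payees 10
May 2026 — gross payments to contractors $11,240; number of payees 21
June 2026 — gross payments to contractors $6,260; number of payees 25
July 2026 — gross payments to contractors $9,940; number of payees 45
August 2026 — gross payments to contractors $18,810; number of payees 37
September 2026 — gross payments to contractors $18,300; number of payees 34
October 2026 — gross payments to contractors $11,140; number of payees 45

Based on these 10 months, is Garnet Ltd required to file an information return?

Yes

Total gross payments to contractors: $12,590 + $5,040 + $13,020 + $18,650 + $11,240 + $6,260 + $9,940 + $18,810 + $18,300 + $11,140 = $124,990 (> $120,000).
Total number of payees: 37 + 46 + 19 + 10 + 21 + 25 + 45 + 37 + 34 + 45 = 319 (≤ 320).
The test is 'or': at least one threshold is exceeded.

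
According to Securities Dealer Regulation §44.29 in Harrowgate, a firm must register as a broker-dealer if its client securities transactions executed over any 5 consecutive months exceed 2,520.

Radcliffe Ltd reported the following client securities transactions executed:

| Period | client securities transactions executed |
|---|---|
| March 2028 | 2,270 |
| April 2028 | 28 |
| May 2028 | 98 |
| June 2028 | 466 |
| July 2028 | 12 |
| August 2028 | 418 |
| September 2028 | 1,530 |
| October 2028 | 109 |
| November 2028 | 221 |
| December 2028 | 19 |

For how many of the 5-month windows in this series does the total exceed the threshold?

3

March 2028–July 2028: 2,270 + 28 + 98 + 466 + 12 = 2,874 (over)
April 2028–August 2028: 28 + 98 + 466 + 12 + 418 = 1,022 (under)
May 2028–September 2028: 98 + 466 + 12 + 418 + 1,530 = 2,524 (over)
June 2028–October 2028: 466 + 12 + 418 + 1,530 + 109 = 2,535 (over)
July 2028–November 2028: 12 + 418 + 1,530 + 109 + 221 = 2,290 (under)
August 2028–December 2028: 418 + 1,530 + 109 + 221 + 19 = 2,297 (under)
3 windows exceed the threshold.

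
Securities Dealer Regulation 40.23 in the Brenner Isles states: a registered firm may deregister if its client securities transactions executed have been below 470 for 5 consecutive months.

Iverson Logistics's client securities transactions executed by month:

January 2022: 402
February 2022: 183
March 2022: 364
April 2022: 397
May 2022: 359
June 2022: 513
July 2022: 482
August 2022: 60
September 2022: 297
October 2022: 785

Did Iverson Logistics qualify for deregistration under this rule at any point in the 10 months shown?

Yes

Months below 470: January 2022, February 2022, March 2022, April 2022, May 2022, August 2022, September 2022.
Longest run of consecutive months below the threshold: 5.
5 ≥ 5, so Iverson Logistics became eligible.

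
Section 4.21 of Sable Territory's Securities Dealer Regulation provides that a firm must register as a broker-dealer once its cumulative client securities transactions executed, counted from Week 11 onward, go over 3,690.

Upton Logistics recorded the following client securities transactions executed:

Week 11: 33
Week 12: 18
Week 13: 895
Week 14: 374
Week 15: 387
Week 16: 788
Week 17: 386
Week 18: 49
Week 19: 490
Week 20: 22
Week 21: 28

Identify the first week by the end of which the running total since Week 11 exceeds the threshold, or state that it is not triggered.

Through Week 11: 33
Through Week 12: 51
Through Week 13: 946
Through Week 14: 1,320
Through Week 15: 1,707
Through Week 16: 2,495
Through Week 17: 2,881
Through Week 18: 2,930
Through Week 19: 3,420
Through Week 20: 3,442
Through Week 21: 3,470
Final cumulative total 3,470 ≤ 3,690; the threshold is never exceeded.

Not triggered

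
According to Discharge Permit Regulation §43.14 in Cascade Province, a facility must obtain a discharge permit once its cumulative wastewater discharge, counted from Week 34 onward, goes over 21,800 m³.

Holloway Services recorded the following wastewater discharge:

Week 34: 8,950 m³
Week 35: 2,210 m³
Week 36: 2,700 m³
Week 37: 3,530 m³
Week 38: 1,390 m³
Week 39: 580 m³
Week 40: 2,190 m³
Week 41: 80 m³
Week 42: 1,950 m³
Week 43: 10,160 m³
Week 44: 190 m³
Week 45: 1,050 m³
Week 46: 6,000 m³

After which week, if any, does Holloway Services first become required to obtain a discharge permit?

Through Week 34: 8,950 m³
Through Week 35: 11,160 m³
Through Week 36: 13,860 m³
Through Week 37: 17,390 m³
Through Week 38: 18,780 m³
Through Week 39: 19,360 m³
Through Week 40: 21,550 m³
Through Week 41: 21,630 m³
Through Week 42: 23,580 m³ ← exceeds threshold

Week 42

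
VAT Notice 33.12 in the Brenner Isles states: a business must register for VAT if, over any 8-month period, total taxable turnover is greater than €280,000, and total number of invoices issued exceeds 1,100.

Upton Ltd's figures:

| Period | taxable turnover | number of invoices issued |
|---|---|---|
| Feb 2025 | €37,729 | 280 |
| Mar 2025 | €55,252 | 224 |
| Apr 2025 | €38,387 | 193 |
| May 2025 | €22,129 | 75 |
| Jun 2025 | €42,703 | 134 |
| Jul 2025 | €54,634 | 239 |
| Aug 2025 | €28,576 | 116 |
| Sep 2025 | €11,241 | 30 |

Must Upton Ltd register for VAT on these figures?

Total taxable turnover: €37,729 + €55,252 + €38,387 + €22,129 + €42,703 + €54,634 + €28,576 + €11,241 = €290,651 (> €280,000).
Total number of invoices issued: 280 + 224 + 193 + 75 + 134 + 239 + 116 + 30 = 1,291 (> 1,100).
The test is 'and': both thresholds are exceeded.

Yes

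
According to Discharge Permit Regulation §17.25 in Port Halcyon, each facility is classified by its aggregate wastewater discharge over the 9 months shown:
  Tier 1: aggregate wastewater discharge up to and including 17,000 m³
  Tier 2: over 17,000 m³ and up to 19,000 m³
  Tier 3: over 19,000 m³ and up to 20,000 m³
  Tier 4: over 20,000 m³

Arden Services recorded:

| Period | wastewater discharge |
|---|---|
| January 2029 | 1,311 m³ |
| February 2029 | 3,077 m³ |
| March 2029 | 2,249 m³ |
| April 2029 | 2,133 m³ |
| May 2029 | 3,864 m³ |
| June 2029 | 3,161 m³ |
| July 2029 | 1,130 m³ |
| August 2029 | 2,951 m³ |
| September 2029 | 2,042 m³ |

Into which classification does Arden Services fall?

Aggregate wastewater discharge: 1,311 m³ + 3,077 m³ + 2,249 m³ + 2,133 m³ + 3,864 m³ + 3,161 m³ + 1,130 m³ + 2,951 m³ + 2,042 m³ = 21,918 m³.
21,918 m³ > 20,000 m³, so Tier 4 applies.

Tier 4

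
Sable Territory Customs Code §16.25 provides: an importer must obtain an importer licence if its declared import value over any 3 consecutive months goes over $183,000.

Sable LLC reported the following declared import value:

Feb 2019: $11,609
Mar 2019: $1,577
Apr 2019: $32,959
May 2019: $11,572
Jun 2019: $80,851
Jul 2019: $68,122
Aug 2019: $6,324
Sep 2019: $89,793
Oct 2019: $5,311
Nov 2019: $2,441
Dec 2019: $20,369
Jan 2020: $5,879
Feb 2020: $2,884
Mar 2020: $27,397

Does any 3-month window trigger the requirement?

No

Feb 2019–Apr 2019: $11,609 + $1,577 + $32,959 = $46,145 (under)
Mar 2019–May 2019: $1,577 + $32,959 + $11,572 = $46,108 (under)
Apr 2019–Jun 2019: $32,959 + $11,572 + $80,851 = $125,382 (under)
May 2019–Jul 2019: $11,572 + $80,851 + $68,122 = $160,545 (under)
Jun 2019–Aug 2019: $80,851 + $68,122 + $6,324 = $155,297 (under)
Jul 2019–Sep 2019: $68,122 + $6,324 + $89,793 = $164,239 (under)
Aug 2019–Oct 2019: $6,324 + $89,793 + $5,311 = $101,428 (under)
Sep 2019–Nov 2019: $89,793 + $5,311 + $2,441 = $97,545 (under)
Oct 2019–Dec 2019: $5,311 + $2,441 + $20,369 = $28,121 (under)
Nov 2019–Jan 2020: $2,441 + $20,369 + $5,879 = $28,689 (under)
Dec 2019–Feb 2020: $20,369 + $5,879 + $2,884 = $29,132 (under)
Jan 2020–Mar 2020: $5,879 + $2,884 + $27,397 = $36,160 (under)
No window exceeds $183,000.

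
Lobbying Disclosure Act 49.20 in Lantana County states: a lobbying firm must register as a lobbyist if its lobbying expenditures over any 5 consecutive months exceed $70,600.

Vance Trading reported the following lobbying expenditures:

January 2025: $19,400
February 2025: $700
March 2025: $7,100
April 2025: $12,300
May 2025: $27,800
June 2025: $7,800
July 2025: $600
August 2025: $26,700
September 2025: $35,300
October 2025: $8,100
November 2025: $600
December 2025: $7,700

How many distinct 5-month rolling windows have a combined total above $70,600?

January 2025–May 2025: $19,400 + $700 + $7,100 + $12,300 + $27,800 = $67,300 (under)
February 2025–June 2025: $700 + $7,100 + $12,300 + $27,800 + $7,800 = $55,700 (under)
March 2025–July 2025: $7,100 + $12,300 + $27,800 + $7,800 + $600 = $55,600 (under)
April 2025–August 2025: $12,300 + $27,800 + $7,800 + $600 + $26,700 = $75,200 (over)
May 2025–September 2025: $27,800 + $7,800 + $600 + $26,700 + $35,300 = $98,200 (over)
June 2025–October 2025: $7,800 + $600 + $26,700 + $35,300 + $8,100 = $78,500 (over)
July 2025–November 2025: $600 + $26,700 + $35,300 + $8,100 + $600 = $71,300 (over)
August 2025–December 2025: $26,700 + $35,300 + $8,100 + $600 + $7,700 = $78,400 (over)
5 windows exceed the threshold.

5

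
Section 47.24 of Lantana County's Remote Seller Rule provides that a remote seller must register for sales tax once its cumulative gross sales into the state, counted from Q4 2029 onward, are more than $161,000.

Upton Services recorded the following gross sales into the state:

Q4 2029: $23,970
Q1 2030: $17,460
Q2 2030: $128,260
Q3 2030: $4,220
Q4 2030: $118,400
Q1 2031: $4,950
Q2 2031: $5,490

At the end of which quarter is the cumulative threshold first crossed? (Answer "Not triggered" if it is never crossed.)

Q2 2030

Through Q4 2029: $23,970
Through Q1 2030: $41,430
Through Q2 2030: $169,690 ← exceeds threshold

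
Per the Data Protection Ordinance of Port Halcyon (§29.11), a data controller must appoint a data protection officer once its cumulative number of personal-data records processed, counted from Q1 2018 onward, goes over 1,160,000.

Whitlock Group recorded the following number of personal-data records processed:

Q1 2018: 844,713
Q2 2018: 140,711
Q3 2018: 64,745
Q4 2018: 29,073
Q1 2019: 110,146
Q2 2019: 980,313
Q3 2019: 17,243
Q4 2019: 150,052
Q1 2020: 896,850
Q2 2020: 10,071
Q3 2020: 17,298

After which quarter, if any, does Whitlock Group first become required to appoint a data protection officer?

Q1 2019

Through Q1 2018: 844,713
Through Q2 2018: 985,424
Through Q3 2018: 1,050,169
Through Q4 2018: 1,079,242
Through Q1 2019: 1,189,388 ← exceeds threshold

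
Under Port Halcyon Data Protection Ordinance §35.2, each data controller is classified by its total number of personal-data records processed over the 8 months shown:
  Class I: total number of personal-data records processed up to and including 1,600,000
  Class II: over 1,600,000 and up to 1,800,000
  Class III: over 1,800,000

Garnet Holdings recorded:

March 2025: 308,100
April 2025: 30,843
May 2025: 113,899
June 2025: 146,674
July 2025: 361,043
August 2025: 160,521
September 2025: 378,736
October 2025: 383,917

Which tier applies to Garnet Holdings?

Total number of personal-data records processed: 308,100 + 30,843 + 113,899 + 146,674 + 361,043 + 160,521 + 378,736 + 383,917 = 1,883,733.
1,883,733 > 1,800,000, so Class III applies.

Class III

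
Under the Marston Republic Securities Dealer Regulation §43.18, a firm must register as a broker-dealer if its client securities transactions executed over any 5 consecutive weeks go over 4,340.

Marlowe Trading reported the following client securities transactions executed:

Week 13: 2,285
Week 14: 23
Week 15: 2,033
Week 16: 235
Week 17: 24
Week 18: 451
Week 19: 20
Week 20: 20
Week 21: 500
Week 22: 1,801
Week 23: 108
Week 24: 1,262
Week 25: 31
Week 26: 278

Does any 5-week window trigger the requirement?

Week 13–Week 17: 2,285 + 23 + 2,033 + 235 + 24 = 4,600 (over)
Week 14–Week 18: 23 + 2,033 + 235 + 24 + 451 = 2,766 (under)
Week 15–Week 19: 2,033 + 235 + 24 + 451 + 20 = 2,763 (under)
Week 16–Week 20: 235 + 24 + 451 + 20 + 20 = 750 (under)
Week 17–Week 21: 24 + 451 + 20 + 20 + 500 = 1,015 (under)
Week 18–Week 22: 451 + 20 + 20 + 500 + 1,801 = 2,792 (under)
Week 19–Week 23: 20 + 20 + 500 + 1,801 + 108 = 2,449 (under)
Week 20–Week 24: 20 + 500 + 1,801 + 108 + 1,262 = 3,691 (under)
Week 21–Week 25: 500 + 1,801 + 108 + 1,262 + 31 = 3,702 (under)
Week 22–Week 26: 1,801 + 108 + 1,262 + 31 + 278 = 3,480 (under)
At least one window exceeds 4,340.

Yes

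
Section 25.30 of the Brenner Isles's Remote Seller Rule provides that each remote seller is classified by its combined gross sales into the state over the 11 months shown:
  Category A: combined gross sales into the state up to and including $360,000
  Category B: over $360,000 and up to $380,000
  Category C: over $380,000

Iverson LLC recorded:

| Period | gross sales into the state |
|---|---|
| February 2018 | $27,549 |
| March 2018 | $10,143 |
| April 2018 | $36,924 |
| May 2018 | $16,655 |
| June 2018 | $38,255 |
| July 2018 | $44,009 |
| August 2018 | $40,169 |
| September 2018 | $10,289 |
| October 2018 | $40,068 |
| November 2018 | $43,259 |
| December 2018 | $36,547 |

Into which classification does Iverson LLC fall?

Category A

Combined gross sales into the state: $27,549 + $10,143 + $36,924 + $16,655 + $38,255 + $44,009 + $40,169 + $10,289 + $40,068 + $43,259 + $36,547 = $343,867.
$343,867 ≤ $360,000, so Category A applies.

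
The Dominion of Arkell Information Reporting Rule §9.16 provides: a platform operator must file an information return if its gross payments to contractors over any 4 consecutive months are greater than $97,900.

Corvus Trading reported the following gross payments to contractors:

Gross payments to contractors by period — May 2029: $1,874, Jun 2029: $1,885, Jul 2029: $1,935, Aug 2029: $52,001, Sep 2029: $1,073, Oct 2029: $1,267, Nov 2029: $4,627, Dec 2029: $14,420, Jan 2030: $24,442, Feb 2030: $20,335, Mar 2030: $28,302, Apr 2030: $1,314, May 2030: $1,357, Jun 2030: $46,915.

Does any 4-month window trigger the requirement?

May 2029–Aug 2029: $1,874 + $1,885 + $1,935 + $52,001 = $57,695 (under)
Jun 2029–Sep 2029: $1,885 + $1,935 + $52,001 + $1,073 = $56,894 (under)
Jul 2029–Oct 2029: $1,935 + $52,001 + $1,073 + $1,267 = $56,276 (under)
Aug 2029–Nov 2029: $52,001 + $1,073 + $1,267 + $4,627 = $58,968 (under)
Sep 2029–Dec 2029: $1,073 + $1,267 + $4,627 + $14,420 = $21,387 (under)
Oct 2029–Jan 2030: $1,267 + $4,627 + $14,420 + $24,442 = $44,756 (under)
Nov 2029–Feb 2030: $4,627 + $14,420 + $24,442 + $20,335 = $63,824 (under)
Dec 2029–Mar 2030: $14,420 + $24,442 + $20,335 + $28,302 = $87,499 (under)
Jan 2030–Apr 2030: $24,442 + $20,335 + $28,302 + $1,314 = $74,393 (under)
Feb 2030–May 2030: $20,335 + $28,302 + $1,314 + $1,357 = $51,308 (under)
Mar 2030–Jun 2030: $28,302 + $1,314 + $1,357 + $46,915 = $77,888 (under)
No window exceeds $97,900.

No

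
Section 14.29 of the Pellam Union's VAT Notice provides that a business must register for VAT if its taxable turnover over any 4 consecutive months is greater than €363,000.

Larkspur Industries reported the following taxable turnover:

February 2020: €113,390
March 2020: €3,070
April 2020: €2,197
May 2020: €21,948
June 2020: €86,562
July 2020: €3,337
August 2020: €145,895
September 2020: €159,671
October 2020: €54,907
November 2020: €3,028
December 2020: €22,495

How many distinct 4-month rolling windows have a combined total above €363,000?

February 2020–May 2020: €113,390 + €3,070 + €2,197 + €21,948 = €140,605 (under)
March 2020–June 2020: €3,070 + €2,197 + €21,948 + €86,562 = €113,777 (under)
April 2020–July 2020: €2,197 + €21,948 + €86,562 + €3,337 = €114,044 (under)
May 2020–August 2020: €21,948 + €86,562 + €3,337 + €145,895 = €257,742 (under)
June 2020–September 2020: €86,562 + €3,337 + €145,895 + €159,671 = €395,465 (over)
July 2020–October 2020: €3,337 + €145,895 + €159,671 + €54,907 = €363,810 (over)
August 2020–November 2020: €145,895 + €159,671 + €54,907 + €3,028 = €363,501 (over)
September 2020–December 2020: €159,671 + €54,907 + €3,028 + €22,495 = €240,101 (under)
3 windows exceed the threshold.

3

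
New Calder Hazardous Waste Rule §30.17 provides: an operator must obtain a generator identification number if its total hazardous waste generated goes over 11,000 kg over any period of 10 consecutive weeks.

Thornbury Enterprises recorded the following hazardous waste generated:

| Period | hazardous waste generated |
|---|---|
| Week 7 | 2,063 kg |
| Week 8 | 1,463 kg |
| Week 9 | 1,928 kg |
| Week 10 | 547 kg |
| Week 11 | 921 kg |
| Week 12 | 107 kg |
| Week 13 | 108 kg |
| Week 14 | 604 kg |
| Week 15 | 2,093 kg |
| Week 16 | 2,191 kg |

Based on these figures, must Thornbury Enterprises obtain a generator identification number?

Total hazardous waste generated: 2,063 kg + 1,463 kg + 1,928 kg + 547 kg + 921 kg + 107 kg + 108 kg + 604 kg + 2,093 kg + 2,191 kg = 12,025 kg.
12,025 kg > 11,000 kg, so the threshold is exceeded.

Yes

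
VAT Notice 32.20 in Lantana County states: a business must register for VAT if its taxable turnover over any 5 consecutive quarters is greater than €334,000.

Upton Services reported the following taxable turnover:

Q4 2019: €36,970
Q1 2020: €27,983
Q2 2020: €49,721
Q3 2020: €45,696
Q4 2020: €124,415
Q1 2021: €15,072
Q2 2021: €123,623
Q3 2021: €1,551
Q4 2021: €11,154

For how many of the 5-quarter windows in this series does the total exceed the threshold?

Q4 2019–Q4 2020: €36,970 + €27,983 + €49,721 + €45,696 + €124,415 = €284,785 (under)
Q1 2020–Q1 2021: €27,983 + €49,721 + €45,696 + €124,415 + €15,072 = €262,887 (under)
Q2 2020–Q2 2021: €49,721 + €45,696 + €124,415 + €15,072 + €123,623 = €358,527 (over)
Q3 2020–Q3 2021: €45,696 + €124,415 + €15,072 + €123,623 + €1,551 = €310,357 (under)
Q4 2020–Q4 2021: €124,415 + €15,072 + €123,623 + €1,551 + €11,154 = €275,815 (under)
1 window exceeds the threshold.

1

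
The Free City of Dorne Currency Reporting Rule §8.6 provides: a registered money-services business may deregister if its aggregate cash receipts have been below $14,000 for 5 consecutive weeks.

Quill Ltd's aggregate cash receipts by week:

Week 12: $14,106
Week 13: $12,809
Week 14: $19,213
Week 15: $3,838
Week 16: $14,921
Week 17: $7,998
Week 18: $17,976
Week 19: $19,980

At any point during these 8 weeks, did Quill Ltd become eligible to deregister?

Weeks below $14,000: Week 13, Week 15, Week 17.
Longest run of consecutive weeks below the threshold: 1.
1 < 5, so Quill Ltd never became eligible.

No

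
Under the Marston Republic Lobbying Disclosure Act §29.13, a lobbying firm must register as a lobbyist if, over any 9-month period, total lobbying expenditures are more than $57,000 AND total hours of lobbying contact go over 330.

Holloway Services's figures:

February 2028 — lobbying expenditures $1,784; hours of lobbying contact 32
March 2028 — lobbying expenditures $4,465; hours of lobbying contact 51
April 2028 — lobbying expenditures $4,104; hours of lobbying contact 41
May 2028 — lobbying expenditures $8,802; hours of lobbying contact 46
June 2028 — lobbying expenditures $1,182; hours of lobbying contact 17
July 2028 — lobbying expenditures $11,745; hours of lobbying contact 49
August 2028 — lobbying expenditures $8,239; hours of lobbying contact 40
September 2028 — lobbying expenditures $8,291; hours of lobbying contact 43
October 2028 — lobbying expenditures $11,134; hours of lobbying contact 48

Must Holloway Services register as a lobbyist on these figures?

Yes

Total lobbying expenditures: $1,784 + $4,465 + $4,104 + $8,802 + $1,182 + $11,745 + $8,239 + $8,291 + $11,134 = $59,746 (> $57,000).
Total hours of lobbying contact: 32 + 51 + 41 + 46 + 17 + 49 + 40 + 43 + 48 = 367 (> 330).
The test is 'and': both thresholds are exceeded.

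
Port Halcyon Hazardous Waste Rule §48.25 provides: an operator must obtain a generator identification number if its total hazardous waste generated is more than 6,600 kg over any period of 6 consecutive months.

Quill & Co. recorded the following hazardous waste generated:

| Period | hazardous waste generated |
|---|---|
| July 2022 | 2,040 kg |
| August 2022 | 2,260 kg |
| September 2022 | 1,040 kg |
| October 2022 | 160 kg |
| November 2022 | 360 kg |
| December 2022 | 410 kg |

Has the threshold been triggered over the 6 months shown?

Total hazardous waste generated: 2,040 kg + 2,260 kg + 1,040 kg + 160 kg + 360 kg + 410 kg = 6,270 kg.
6,270 kg ≤ 6,600 kg, so the threshold is not exceeded.

No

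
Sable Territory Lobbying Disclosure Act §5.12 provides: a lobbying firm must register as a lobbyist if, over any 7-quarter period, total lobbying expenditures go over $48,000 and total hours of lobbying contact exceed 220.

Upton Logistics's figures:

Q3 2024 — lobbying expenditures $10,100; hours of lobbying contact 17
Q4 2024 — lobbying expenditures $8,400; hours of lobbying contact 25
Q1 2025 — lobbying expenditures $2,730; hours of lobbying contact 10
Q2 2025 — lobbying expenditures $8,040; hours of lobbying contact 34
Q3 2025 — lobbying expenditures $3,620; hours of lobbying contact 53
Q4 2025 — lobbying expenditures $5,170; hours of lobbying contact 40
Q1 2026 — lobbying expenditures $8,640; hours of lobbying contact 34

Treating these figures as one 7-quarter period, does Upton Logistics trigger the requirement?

Total lobbying expenditures: $10,100 + $8,400 + $2,730 + $8,040 + $3,620 + $5,170 + $8,640 = $46,700 (≤ $48,000).
Total hours of lobbying contact: 17 + 25 + 10 + 34 + 53 + 40 + 34 = 213 (≤ 220).
The test is 'and': the rule requires both, and at least one is not exceeded.

No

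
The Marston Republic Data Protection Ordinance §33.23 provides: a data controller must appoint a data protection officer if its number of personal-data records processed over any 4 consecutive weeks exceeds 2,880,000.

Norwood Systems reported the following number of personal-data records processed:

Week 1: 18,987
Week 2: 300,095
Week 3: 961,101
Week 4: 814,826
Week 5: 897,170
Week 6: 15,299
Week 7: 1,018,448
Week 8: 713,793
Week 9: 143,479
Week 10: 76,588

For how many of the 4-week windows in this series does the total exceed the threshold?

1

Week 1–Week 4: 18,987 + 300,095 + 961,101 + 814,826 = 2,095,009 (under)
Week 2–Week 5: 300,095 + 961,101 + 814,826 + 897,170 = 2,973,192 (over)
Week 3–Week 6: 961,101 + 814,826 + 897,170 + 15,299 = 2,688,396 (under)
Week 4–Week 7: 814,826 + 897,170 + 15,299 + 1,018,448 = 2,745,743 (under)
Week 5–Week 8: 897,170 + 15,299 + 1,018,448 + 713,793 = 2,644,710 (under)
Week 6–Week 9: 15,299 + 1,018,448 + 713,793 + 143,479 = 1,891,019 (under)
Week 7–Week 10: 1,018,448 + 713,793 + 143,479 + 76,588 = 1,952,308 (under)
1 window exceeds the threshold.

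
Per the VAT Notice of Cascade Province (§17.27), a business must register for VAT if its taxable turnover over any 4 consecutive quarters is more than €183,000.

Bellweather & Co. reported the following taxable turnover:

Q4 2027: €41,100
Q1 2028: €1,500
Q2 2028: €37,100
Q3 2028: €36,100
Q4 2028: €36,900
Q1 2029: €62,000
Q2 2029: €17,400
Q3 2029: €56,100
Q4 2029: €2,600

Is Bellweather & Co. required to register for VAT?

Q4 2027–Q3 2028: €41,100 + €1,500 + €37,100 + €36,100 = €115,800 (under)
Q1 2028–Q4 2028: €1,500 + €37,100 + €36,100 + €36,900 = €111,600 (under)
Q2 2028–Q1 2029: €37,100 + €36,100 + €36,900 + €62,000 = €172,100 (under)
Q3 2028–Q2 2029: €36,100 + €36,900 + €62,000 + €17,400 = €152,400 (under)
Q4 2028–Q3 2029: €36,900 + €62,000 + €17,400 + €56,100 = €172,400 (under)
Q1 2029–Q4 2029: €62,000 + €17,400 + €56,100 + €2,600 = €138,100 (under)
No window exceeds €183,000.

No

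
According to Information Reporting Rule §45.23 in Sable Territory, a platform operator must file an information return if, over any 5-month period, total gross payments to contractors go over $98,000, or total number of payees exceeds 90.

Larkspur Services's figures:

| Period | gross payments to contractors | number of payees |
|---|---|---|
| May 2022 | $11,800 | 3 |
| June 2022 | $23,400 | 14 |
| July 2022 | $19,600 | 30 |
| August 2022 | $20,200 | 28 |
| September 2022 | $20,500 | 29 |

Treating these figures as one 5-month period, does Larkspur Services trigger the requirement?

Yes

Total gross payments to contractors: $11,800 + $23,400 + $19,600 + $20,200 + $20,500 = $95,500 (≤ $98,000).
Total number of payees: 3 + 14 + 30 + 28 + 29 = 104 (> 90).
The test is 'or': at least one threshold is exceeded.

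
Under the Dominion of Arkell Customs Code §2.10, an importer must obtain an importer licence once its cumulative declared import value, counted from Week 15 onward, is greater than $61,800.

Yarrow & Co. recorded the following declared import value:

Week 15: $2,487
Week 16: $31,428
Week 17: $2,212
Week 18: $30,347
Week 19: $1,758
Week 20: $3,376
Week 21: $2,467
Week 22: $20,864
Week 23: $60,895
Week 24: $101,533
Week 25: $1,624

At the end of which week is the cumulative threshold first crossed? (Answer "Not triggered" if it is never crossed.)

Through Week 15: $2,487
Through Week 16: $33,915
Through Week 17: $36,127
Through Week 18: $66,474 ← exceeds threshold

Week 18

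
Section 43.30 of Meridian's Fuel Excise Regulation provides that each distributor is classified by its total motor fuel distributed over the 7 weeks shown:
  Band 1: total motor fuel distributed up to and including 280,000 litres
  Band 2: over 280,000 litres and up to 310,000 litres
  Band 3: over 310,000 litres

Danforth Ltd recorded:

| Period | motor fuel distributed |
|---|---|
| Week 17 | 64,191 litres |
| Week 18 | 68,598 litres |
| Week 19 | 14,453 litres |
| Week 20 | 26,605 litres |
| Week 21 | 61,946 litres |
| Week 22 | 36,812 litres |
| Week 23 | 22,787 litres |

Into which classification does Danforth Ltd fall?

Band 2

Total motor fuel distributed: 64,191 litres + 68,598 litres + 14,453 litres + 26,605 litres + 61,946 litres + 36,812 litres + 22,787 litres = 295,392 litres.
280,000 litres < 295,392 litres ≤ 310,000 litres, so Band 2 applies.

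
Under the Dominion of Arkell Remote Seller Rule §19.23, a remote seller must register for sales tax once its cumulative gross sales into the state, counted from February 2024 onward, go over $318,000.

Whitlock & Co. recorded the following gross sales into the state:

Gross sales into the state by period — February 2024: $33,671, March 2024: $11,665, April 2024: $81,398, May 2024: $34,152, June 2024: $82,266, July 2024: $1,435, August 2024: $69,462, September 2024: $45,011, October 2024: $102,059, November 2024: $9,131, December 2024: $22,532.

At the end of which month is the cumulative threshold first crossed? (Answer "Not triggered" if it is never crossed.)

September 2024

Through February 2024: $33,671
Through March 2024: $45,336
Through April 2024: $126,734
Through May 2024: $160,886
Through June 2024: $243,152
Through July 2024: $244,587
Through August 2024: $314,049
Through September 2024: $359,060 ← exceeds threshold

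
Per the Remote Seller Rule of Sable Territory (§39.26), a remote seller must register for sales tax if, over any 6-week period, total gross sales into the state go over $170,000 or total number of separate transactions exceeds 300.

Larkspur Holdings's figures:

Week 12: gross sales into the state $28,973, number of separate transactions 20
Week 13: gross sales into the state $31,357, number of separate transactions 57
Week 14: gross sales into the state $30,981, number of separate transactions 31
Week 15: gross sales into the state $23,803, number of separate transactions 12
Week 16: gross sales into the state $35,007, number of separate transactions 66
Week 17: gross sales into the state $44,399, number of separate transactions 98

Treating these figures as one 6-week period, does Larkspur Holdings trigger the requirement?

Yes

Total gross sales into the state: $28,973 + $31,357 + $30,981 + $23,803 + $35,007 + $44,399 = $194,520 (> $170,000).
Total number of separate transactions: 20 + 57 + 31 + 12 + 66 + 98 = 284 (≤ 300).
The test is 'or': at least one threshold is exceeded.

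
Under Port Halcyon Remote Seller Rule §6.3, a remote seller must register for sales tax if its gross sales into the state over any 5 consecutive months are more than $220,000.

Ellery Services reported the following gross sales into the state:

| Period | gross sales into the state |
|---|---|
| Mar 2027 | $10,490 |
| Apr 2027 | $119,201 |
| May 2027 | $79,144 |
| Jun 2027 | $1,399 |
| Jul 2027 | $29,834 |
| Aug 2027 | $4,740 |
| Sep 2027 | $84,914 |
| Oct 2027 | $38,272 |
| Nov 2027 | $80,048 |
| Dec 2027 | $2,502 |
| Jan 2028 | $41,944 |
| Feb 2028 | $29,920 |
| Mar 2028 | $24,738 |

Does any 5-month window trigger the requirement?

Mar 2027–Jul 2027: $10,490 + $119,201 + $79,144 + $1,399 + $29,834 = $240,068 (over)
Apr 2027–Aug 2027: $119,201 + $79,144 + $1,399 + $29,834 + $4,740 = $234,318 (over)
May 2027–Sep 2027: $79,144 + $1,399 + $29,834 + $4,740 + $84,914 = $200,031 (under)
Jun 2027–Oct 2027: $1,399 + $29,834 + $4,740 + $84,914 + $38,272 = $159,159 (under)
Jul 2027–Nov 2027: $29,834 + $4,740 + $84,914 + $38,272 + $80,048 = $237,808 (over)
Aug 2027–Dec 2027: $4,740 + $84,914 + $38,272 + $80,048 + $2,502 = $210,476 (under)
Sep 2027–Jan 2028: $84,914 + $38,272 + $80,048 + $2,502 + $41,944 = $247,680 (over)
Oct 2027–Feb 2028: $38,272 + $80,048 + $2,502 + $41,944 + $29,920 = $192,686 (under)
Nov 2027–Mar 2028: $80,048 + $2,502 + $41,944 + $29,920 + $24,738 = $179,152 (under)
At least one window exceeds $220,000.

Yes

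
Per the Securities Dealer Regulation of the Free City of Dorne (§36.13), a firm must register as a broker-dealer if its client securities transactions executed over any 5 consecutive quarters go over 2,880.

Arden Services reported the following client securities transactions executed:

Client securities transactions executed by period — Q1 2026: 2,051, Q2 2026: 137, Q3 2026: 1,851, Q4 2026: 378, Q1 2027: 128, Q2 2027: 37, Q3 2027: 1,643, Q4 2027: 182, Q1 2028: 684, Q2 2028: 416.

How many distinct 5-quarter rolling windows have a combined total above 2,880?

Q1 2026–Q1 2027: 2,051 + 137 + 1,851 + 378 + 128 = 4,545 (over)
Q2 2026–Q2 2027: 137 + 1,851 + 378 + 128 + 37 = 2,531 (under)
Q3 2026–Q3 2027: 1,851 + 378 + 128 + 37 + 1,643 = 4,037 (over)
Q4 2026–Q4 2027: 378 + 128 + 37 + 1,643 + 182 = 2,368 (under)
Q1 2027–Q1 2028: 128 + 37 + 1,643 + 182 + 684 = 2,674 (under)
Q2 2027–Q2 2028: 37 + 1,643 + 182 + 684 + 416 = 2,962 (over)
3 windows exceed the threshold.

3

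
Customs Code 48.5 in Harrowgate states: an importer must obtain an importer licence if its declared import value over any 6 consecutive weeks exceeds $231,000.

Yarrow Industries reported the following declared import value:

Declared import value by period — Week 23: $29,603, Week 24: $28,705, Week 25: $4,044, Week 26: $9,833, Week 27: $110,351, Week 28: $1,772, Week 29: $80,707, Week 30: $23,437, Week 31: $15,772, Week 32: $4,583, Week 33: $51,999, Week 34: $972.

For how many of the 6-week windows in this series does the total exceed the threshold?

3

Week 23–Week 28: $29,603 + $28,705 + $4,044 + $9,833 + $110,351 + $1,772 = $184,308 (under)
Week 24–Week 29: $28,705 + $4,044 + $9,833 + $110,351 + $1,772 + $80,707 = $235,412 (over)
Week 25–Week 30: $4,044 + $9,833 + $110,351 + $1,772 + $80,707 + $23,437 = $230,144 (under)
Week 26–Week 31: $9,833 + $110,351 + $1,772 + $80,707 + $23,437 + $15,772 = $241,872 (over)
Week 27–Week 32: $110,351 + $1,772 + $80,707 + $23,437 + $15,772 + $4,583 = $236,622 (over)
Week 28–Week 33: $1,772 + $80,707 + $23,437 + $15,772 + $4,583 + $51,999 = $178,270 (under)
Week 29–Week 34: $80,707 + $23,437 + $15,772 + $4,583 + $51,999 + $972 = $177,470 (under)
3 windows exceed the threshold.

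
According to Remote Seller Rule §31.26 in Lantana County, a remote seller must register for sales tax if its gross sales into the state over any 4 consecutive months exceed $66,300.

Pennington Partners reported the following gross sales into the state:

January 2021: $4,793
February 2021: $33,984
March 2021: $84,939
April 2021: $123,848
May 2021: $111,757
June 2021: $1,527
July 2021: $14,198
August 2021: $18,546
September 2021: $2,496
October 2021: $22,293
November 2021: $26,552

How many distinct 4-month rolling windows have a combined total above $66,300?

January 2021–April 2021: $4,793 + $33,984 + $84,939 + $123,848 = $247,564 (over)
February 2021–May 2021: $33,984 + $84,939 + $123,848 + $111,757 = $354,528 (over)
March 2021–June 2021: $84,939 + $123,848 + $111,757 + $1,527 = $322,071 (over)
April 2021–July 2021: $123,848 + $111,757 + $1,527 + $14,198 = $251,330 (over)
May 2021–August 2021: $111,757 + $1,527 + $14,198 + $18,546 = $146,028 (over)
June 2021–September 2021: $1,527 + $14,198 + $18,546 + $2,496 = $36,767 (under)
July 2021–October 2021: $14,198 + $18,546 + $2,496 + $22,293 = $57,533 (under)
August 2021–November 2021: $18,546 + $2,496 + $22,293 + $26,552 = $69,887 (over)
6 windows exceed the threshold.

6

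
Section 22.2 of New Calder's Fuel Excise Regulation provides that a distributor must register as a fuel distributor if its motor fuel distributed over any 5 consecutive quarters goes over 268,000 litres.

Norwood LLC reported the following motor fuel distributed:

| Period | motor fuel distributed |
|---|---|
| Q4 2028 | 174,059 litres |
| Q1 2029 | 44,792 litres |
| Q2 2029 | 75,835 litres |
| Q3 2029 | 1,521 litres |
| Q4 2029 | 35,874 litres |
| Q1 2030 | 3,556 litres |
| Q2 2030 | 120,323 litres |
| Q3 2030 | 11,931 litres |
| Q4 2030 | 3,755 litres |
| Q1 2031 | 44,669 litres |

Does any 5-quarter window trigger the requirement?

Q4 2028–Q4 2029: 174,059 litres + 44,792 litres + 75,835 litres + 1,521 litres + 35,874 litres = 332,081 litres (over)
Q1 2029–Q1 2030: 44,792 litres + 75,835 litres + 1,521 litres + 35,874 litres + 3,556 litres = 161,578 litres (under)
Q2 2029–Q2 2030: 75,835 litres + 1,521 litres + 35,874 litres + 3,556 litres + 120,323 litres = 237,109 litres (under)
Q3 2029–Q3 2030: 1,521 litres + 35,874 litres + 3,556 litres + 120,323 litres + 11,931 litres = 173,205 litres (under)
Q4 2029–Q4 2030: 35,874 litres + 3,556 litres + 120,323 litres + 11,931 litres + 3,755 litres = 175,439 litres (under)
Q1 2030–Q1 2031: 3,556 litres + 120,323 litres + 11,931 litres + 3,755 litres + 44,669 litres = 184,234 litres (under)
At least one window exceeds 268,000 litres.

Yes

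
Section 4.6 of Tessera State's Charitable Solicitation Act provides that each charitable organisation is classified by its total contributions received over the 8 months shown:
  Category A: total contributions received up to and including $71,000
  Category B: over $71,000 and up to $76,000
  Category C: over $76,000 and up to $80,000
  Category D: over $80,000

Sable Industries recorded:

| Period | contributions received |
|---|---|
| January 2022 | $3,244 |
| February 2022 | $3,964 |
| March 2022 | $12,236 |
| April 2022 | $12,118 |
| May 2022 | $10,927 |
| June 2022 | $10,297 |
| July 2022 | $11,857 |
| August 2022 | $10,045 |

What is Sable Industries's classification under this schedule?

Category B

Total contributions received: $3,244 + $3,964 + $12,236 + $12,118 + $10,927 + $10,297 + $11,857 + $10,045 = $74,688.
$71,000 < $74,688 ≤ $76,000, so Category B applies.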